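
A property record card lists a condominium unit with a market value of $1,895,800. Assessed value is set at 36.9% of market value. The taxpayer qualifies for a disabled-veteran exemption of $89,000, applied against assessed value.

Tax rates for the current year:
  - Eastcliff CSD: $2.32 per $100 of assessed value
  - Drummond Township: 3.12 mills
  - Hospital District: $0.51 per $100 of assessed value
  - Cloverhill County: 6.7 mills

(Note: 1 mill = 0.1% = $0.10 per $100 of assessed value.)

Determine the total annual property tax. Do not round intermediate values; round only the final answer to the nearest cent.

Assessed value = $1,895,800 × 0.369 = $699,550.2
Taxable value = $699,550.2 − $89,000 = $610,550.2
Eastcliff CSD: $610,550.2 × 0.0232 = $14,164.76464
Drummond Township: $610,550.2 × 0.00312 = $1,904.916624
Hospital District: $610,550.2 × 0.0051 = $3,113.80602
Cloverhill County: $610,550.2 × 0.0067 = $4,090.68634
Total = $23,274.173624

$23,274.17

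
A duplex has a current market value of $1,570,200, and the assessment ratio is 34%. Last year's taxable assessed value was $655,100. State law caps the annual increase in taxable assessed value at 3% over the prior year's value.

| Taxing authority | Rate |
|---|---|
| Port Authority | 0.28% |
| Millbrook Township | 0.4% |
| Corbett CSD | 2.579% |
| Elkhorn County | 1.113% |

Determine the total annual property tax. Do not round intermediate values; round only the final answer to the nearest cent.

Uncapped assessed value = $1,570,200 × 0.34 = $533,868
Cap limit = $655,100 × 1.03 = $674,753
Taxable assessed value = min($533,868, $674,753) = $533,868 (cap does not bind)
Port Authority: $533,868 × 0.0028 = $1,494.8304
Millbrook Township: $533,868 × 0.004 = $2,135.472
Corbett CSD: $533,868 × 0.02579 = $13,768.45572
Elkhorn County: $533,868 × 0.01113 = $5,941.95084
Total = $23,340.70896

$23,340.71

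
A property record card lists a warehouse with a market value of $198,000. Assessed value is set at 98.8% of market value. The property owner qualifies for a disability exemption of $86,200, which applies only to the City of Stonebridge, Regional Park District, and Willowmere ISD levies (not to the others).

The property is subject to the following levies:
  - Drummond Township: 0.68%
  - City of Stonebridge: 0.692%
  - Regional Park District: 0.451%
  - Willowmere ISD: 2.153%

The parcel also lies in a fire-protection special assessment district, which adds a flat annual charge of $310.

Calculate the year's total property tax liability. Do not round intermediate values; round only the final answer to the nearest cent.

Assessed value = $198,000 × 0.988 = $195,624
Drummond Township: $195,624 × 0.0068 = $1,330.2432
City of Stonebridge: ($195,624 − $86,200) × 0.00692 = $109,424 × 0.00692 = $757.21408
Regional Park District: ($195,624 − $86,200) × 0.00451 = $109,424 × 0.00451 = $493.50224
Willowmere ISD: ($195,624 − $86,200) × 0.02153 = $109,424 × 0.02153 = $2,355.89872
Levies subtotal = $4,936.85824
Total = $4,936.85824 + $310 = $5,246.85824

$5,246.86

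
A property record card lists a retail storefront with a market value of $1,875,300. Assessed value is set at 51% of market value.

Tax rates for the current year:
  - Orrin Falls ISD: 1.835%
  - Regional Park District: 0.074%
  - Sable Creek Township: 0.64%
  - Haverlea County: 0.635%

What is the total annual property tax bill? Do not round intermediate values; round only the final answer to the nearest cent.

$30,451.87

Assessed value = $1,875,300 × 0.51 = $956,403
Orrin Falls ISD: $956,403 × 0.01835 = $17,549.99505
Regional Park District: $956,403 × 0.00074 = $707.73822
Sable Creek Township: $956,403 × 0.0064 = $6,120.9792
Haverlea County: $956,403 × 0.00635 = $6,073.15905
Total = $17,549.99505 + $707.73822 + $6,120.9792 + $6,073.15905 = $30,451.87152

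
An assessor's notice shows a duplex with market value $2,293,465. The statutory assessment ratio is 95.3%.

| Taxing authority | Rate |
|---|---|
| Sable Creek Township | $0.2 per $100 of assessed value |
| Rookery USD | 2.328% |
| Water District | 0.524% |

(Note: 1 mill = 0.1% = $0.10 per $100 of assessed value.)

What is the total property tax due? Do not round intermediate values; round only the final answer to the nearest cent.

$66,706.71

Assessed value = $2,293,465 × 0.953 = $2,185,672.145
Sable Creek Township: $2,185,672.145 × 0.002 = $4,371.34429
Rookery USD: $2,185,672.145 × 0.02328 = $50,882.4475356
Water District: $2,185,672.145 × 0.00524 = $11,452.9220398
Total = $66,706.7138654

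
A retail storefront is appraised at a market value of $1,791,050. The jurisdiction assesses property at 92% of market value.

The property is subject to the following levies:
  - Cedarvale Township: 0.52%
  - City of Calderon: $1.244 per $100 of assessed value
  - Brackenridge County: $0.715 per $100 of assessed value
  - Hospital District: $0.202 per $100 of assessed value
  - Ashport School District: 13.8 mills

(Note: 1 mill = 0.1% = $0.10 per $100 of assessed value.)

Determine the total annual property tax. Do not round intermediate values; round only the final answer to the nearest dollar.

$66,916

Assessed value = $1,791,050 × 0.92 = $1,647,766
Cedarvale Township: $1,647,766 × 0.0052 = $8,568.3832
City of Calderon: $1,647,766 × 0.01244 = $20,498.20904
Brackenridge County: $1,647,766 × 0.00715 = $11,781.5269
Hospital District: $1,647,766 × 0.00202 = $3,328.48732
Ashport School District: $1,647,766 × 0.0138 = $22,739.1708
Total = $66,915.77726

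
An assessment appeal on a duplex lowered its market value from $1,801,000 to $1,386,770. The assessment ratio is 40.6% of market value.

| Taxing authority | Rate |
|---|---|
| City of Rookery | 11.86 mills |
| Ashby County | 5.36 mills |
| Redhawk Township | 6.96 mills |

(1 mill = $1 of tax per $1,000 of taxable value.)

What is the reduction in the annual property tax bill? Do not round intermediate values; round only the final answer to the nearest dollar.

Old assessed value = $1,801,000 × 0.406 = $731,206
New assessed value = $1,386,770 × 0.406 = $563,028.62
Combined rate = 0.01186 + 0.00536 + 0.00696 = 0.02418
Old tax = $731,206 × 0.02418 = $17,680.56108
New tax = $563,028.62 × 0.02418 = $13,614.0320316
Reduction = $17,680.56108 − $13,614.0320316 = $4,066.5290484

$4,067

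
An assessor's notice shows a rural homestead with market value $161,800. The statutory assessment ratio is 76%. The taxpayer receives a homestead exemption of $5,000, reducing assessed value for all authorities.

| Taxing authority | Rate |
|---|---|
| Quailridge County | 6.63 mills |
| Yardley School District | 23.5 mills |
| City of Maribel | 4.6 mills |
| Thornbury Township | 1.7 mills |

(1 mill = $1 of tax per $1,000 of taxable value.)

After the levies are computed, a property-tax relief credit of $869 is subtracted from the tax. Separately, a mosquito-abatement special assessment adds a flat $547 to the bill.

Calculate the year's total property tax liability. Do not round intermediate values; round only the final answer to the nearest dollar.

Assessed value = $161,800 × 0.76 = $122,968
Taxable value = $122,968 − $5,000 = $117,968
Quailridge County: $117,968 × 0.00663 = $782.12784
Yardley School District: $117,968 × 0.0235 = $2,772.248
City of Maribel: $117,968 × 0.0046 = $542.6528
Thornbury Township: $117,968 × 0.0017 = $200.5456
Levies subtotal = $4,297.57424
After credit = $4,297.57424 − $869 = $3,428.57424
Total = $3,428.57424 + $547 = $3,975.57424

$3,976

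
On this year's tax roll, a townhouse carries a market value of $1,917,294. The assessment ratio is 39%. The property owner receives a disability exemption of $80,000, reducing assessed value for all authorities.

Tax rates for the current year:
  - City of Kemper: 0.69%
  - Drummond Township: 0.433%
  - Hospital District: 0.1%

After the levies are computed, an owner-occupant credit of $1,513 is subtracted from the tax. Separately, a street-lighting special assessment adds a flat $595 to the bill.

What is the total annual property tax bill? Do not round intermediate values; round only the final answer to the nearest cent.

$7,248.52

Assessed value = $1,917,294 × 0.39 = $747,744.66
Taxable value = $747,744.66 − $80,000 = $667,744.66
City of Kemper: $667,744.66 × 0.0069 = $4,607.438154
Drummond Township: $667,744.66 × 0.00433 = $2,891.3343778
Hospital District: $667,744.66 × 0.001 = $667.74466
Levies subtotal = $8,166.5171918
After credit = $8,166.5171918 − $1,513 = $6,653.5171918
Total = $6,653.5171918 + $595 = $7,248.5171918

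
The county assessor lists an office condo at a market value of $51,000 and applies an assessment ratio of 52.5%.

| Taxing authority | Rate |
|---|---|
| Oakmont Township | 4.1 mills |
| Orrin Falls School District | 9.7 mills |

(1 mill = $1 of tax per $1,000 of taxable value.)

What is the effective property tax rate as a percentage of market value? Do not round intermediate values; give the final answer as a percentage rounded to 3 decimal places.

0.725%

Assessed value = $51,000 × 0.525 = $26,775
Oakmont Township: $26,775 × 0.0041 = $109.7775
Orrin Falls School District: $26,775 × 0.0097 = $259.7175
Total tax = $369.495
Effective rate = $369.495 ÷ $51,000 = 0.725% of market value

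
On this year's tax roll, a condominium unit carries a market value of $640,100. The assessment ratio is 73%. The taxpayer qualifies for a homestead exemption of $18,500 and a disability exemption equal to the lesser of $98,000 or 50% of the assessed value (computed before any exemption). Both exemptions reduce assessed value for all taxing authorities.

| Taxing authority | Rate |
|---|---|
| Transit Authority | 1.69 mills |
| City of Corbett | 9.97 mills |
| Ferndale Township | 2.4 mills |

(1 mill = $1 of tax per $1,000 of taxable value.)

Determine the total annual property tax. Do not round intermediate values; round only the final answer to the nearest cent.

$4,931.87

Assessed value = $640,100 × 0.73 = $467,273
Disability exemption = min($98,000, 50% × $467,273) = min($98,000, $233,636.5) = $98,000 (dollar cap binds)
Taxable value = $467,273 − $18,500 − $98,000 = $350,773
Transit Authority: $350,773 × 0.00169 = $592.80637
City of Corbett: $350,773 × 0.00997 = $3,497.20681
Ferndale Township: $350,773 × 0.0024 = $841.8552
Total = $4,931.86838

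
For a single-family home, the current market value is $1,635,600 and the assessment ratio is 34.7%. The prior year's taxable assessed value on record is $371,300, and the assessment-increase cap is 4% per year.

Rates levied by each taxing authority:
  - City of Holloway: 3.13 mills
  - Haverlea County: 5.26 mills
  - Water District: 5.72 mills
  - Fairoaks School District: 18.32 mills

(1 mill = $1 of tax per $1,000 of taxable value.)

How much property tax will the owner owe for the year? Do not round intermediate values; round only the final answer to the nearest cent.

$12,522.91

Uncapped assessed value = $1,635,600 × 0.347 = $567,553.2
Cap limit = $371,300 × 1.04 = $386,152
Taxable assessed value = min($567,553.2, $386,152) = $386,152 (cap binds)
City of Holloway: $386,152 × 0.00313 = $1,208.65576
Haverlea County: $386,152 × 0.00526 = $2,031.15952
Water District: $386,152 × 0.00572 = $2,208.78944
Fairoaks School District: $386,152 × 0.01832 = $7,074.30464
Total = $12,522.90936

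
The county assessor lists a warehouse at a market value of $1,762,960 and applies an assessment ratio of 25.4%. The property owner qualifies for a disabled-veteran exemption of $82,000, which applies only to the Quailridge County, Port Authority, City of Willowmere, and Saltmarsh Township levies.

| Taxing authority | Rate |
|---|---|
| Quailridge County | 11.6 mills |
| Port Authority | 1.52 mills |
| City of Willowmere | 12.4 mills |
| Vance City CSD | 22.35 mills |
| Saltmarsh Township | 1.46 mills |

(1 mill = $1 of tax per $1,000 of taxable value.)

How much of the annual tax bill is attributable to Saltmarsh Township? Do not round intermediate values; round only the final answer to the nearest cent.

$534.06

Assessed value = $1,762,960 × 0.254 = $447,791.84
Saltmarsh Township taxable value = $447,791.84 − $82,000 = $365,791.84
Saltmarsh Township levy = $365,791.84 × 0.00146 = $534.0560864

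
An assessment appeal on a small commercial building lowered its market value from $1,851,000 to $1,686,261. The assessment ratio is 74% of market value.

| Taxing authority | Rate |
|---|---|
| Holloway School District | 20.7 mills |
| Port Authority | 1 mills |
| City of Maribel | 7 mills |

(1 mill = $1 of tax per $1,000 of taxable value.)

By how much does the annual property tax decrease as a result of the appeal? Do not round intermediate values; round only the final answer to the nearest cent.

Old assessed value = $1,851,000 × 0.74 = $1,369,740
New assessed value = $1,686,261 × 0.74 = $1,247,833.14
Combined rate = 0.0207 + 0.001 + 0.007 = 0.0287
Old tax = $1,369,740 × 0.0287 = $39,311.538
New tax = $1,247,833.14 × 0.0287 = $35,812.811118
Reduction = $39,311.538 − $35,812.811118 = $3,498.726882

$3,498.73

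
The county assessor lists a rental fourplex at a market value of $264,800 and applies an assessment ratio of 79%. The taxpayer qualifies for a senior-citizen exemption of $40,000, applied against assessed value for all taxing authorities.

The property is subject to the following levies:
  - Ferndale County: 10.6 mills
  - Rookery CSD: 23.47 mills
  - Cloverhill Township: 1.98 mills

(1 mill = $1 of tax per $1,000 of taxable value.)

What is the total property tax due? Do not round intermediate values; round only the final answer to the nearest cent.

Assessed value = $264,800 × 0.79 = $209,192
Taxable value = $209,192 − $40,000 = $169,192
Ferndale County: $169,192 × 0.0106 = $1,793.4352
Rookery CSD: $169,192 × 0.02347 = $3,970.93624
Cloverhill Township: $169,192 × 0.00198 = $335.00016
Total = $1,793.4352 + $3,970.93624 + $335.00016 = $6,099.3716

$6,099.37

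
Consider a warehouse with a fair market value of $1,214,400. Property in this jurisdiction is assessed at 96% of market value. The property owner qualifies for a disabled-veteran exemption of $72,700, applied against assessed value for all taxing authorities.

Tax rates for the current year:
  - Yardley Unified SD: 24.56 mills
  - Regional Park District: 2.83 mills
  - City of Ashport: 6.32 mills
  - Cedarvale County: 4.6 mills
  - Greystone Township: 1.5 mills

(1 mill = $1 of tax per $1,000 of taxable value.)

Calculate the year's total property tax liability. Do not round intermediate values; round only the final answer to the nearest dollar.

Assessed value = $1,214,400 × 0.96 = $1,165,824
Taxable value = $1,165,824 − $72,700 = $1,093,124
Yardley Unified SD: $1,093,124 × 0.02456 = $26,847.12544
Regional Park District: $1,093,124 × 0.00283 = $3,093.54092
City of Ashport: $1,093,124 × 0.00632 = $6,908.54368
Cedarvale County: $1,093,124 × 0.0046 = $5,028.3704
Greystone Township: $1,093,124 × 0.0015 = $1,639.686
Total = $26,847.12544 + $3,093.54092 + $6,908.54368 + $5,028.3704 + $1,639.686 = $43,517.26644

$43,517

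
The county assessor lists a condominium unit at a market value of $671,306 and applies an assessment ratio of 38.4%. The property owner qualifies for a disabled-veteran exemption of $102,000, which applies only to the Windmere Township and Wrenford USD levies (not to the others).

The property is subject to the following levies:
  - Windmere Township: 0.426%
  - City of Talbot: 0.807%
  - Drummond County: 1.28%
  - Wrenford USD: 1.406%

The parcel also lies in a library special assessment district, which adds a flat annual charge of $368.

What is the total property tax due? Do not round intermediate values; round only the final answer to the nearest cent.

Assessed value = $671,306 × 0.384 = $257,781.504
Windmere Township: ($257,781.504 − $102,000) × 0.00426 = $155,781.504 × 0.00426 = $663.62920704
City of Talbot: $257,781.504 × 0.00807 = $2,080.29673728
Drummond County: $257,781.504 × 0.0128 = $3,299.6032512
Wrenford USD: ($257,781.504 − $102,000) × 0.01406 = $155,781.504 × 0.01406 = $2,190.28794624
Levies subtotal = $8,233.81714176
Total = $8,233.81714176 + $368 = $8,601.81714176

$8,601.82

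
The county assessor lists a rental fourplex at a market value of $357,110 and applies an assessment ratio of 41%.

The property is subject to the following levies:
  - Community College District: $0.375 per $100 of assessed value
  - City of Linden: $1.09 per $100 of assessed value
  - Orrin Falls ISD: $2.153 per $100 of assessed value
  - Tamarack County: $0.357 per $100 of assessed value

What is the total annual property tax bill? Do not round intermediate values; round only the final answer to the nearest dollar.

Assessed value = $357,110 × 0.41 = $146,415.1
Community College District: $146,415.1 × 0.00375 = $549.056625
City of Linden: $146,415.1 × 0.0109 = $1,595.92459
Orrin Falls ISD: $146,415.1 × 0.02153 = $3,152.317103
Tamarack County: $146,415.1 × 0.00357 = $522.701907
Total = $549.056625 + $1,595.92459 + $3,152.317103 + $522.701907 = $5,820.000225

$5,820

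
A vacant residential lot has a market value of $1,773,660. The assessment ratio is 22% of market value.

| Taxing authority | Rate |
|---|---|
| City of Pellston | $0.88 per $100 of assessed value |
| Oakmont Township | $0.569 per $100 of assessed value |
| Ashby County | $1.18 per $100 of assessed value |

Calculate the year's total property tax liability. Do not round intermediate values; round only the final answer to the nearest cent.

$10,258.49

Assessed value = $1,773,660 × 0.22 = $390,205.2
City of Pellston: $390,205.2 × 0.0088 = $3,433.80576
Oakmont Township: $390,205.2 × 0.00569 = $2,220.267588
Ashby County: $390,205.2 × 0.0118 = $4,604.42136
Total = $3,433.80576 + $2,220.267588 + $4,604.42136 = $10,258.494708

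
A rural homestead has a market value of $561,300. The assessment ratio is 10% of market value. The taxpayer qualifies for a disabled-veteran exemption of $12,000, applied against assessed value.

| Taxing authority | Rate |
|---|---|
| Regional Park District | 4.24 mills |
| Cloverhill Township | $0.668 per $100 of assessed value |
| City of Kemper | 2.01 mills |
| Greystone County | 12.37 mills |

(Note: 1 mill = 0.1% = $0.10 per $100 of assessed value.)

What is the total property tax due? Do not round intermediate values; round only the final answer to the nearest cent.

$1,116.49

Assessed value = $561,300 × 0.1 = $56,130
Taxable value = $56,130 − $12,000 = $44,130
Regional Park District: $44,130 × 0.00424 = $187.1112
Cloverhill Township: $44,130 × 0.00668 = $294.7884
City of Kemper: $44,130 × 0.00201 = $88.7013
Greystone County: $44,130 × 0.01237 = $545.8881
Total = $1,116.489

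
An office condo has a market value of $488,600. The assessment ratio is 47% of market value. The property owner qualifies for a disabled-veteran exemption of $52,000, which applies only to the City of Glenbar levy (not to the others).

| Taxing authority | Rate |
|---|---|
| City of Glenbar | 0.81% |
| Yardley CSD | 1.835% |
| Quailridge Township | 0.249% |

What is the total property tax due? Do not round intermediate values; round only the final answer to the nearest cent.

Assessed value = $488,600 × 0.47 = $229,642
City of Glenbar: ($229,642 − $52,000) × 0.0081 = $177,642 × 0.0081 = $1,438.9002
Yardley CSD: $229,642 × 0.01835 = $4,213.9307
Quailridge Township: $229,642 × 0.00249 = $571.80858
Total = $6,224.63948

$6,224.64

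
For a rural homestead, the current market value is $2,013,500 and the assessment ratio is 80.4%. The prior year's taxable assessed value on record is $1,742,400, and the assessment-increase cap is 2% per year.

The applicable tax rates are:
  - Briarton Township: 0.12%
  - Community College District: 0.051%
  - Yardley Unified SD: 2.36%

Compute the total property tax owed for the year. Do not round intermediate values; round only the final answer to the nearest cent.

Uncapped assessed value = $2,013,500 × 0.804 = $1,618,854
Cap limit = $1,742,400 × 1.02 = $1,777,248
Taxable assessed value = min($1,618,854, $1,777,248) = $1,618,854 (cap does not bind)
Briarton Township: $1,618,854 × 0.0012 = $1,942.6248
Community College District: $1,618,854 × 0.00051 = $825.61554
Yardley Unified SD: $1,618,854 × 0.0236 = $38,204.9544
Total = $40,973.19474

$40,973.19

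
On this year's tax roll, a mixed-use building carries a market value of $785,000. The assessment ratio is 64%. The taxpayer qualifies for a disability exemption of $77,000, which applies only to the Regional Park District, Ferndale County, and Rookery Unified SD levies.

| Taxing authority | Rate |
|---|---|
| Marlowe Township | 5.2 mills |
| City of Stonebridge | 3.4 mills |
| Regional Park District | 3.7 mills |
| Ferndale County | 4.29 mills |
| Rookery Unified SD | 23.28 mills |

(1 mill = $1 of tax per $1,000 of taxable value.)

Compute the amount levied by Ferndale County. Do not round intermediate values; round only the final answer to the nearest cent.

$1,824.97

Assessed value = $785,000 × 0.64 = $502,400
Ferndale County taxable value = $502,400 − $77,000 = $425,400
Ferndale County levy = $425,400 × 0.00429 = $1,824.966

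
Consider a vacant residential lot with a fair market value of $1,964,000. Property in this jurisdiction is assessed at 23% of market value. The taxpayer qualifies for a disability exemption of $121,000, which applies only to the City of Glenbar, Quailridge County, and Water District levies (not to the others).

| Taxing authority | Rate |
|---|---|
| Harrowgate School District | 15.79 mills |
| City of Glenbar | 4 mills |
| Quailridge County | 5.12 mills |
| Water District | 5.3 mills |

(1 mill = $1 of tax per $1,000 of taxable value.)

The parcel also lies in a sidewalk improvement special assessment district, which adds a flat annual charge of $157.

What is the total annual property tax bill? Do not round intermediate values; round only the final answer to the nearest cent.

Assessed value = $1,964,000 × 0.23 = $451,720
Harrowgate School District: $451,720 × 0.01579 = $7,132.6588
City of Glenbar: ($451,720 − $121,000) × 0.004 = $330,720 × 0.004 = $1,322.88
Quailridge County: ($451,720 − $121,000) × 0.00512 = $330,720 × 0.00512 = $1,693.2864
Water District: ($451,720 − $121,000) × 0.0053 = $330,720 × 0.0053 = $1,752.816
Levies subtotal = $11,901.6412
Total = $11,901.6412 + $157 = $12,058.6412

$12,058.64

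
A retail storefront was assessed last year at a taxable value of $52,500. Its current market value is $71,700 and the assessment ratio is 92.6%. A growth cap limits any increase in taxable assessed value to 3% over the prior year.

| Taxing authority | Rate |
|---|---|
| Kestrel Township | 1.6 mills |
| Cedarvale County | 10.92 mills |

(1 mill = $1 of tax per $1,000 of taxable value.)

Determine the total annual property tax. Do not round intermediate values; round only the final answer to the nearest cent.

Uncapped assessed value = $71,700 × 0.926 = $66,394.2
Cap limit = $52,500 × 1.03 = $54,075
Taxable assessed value = min($66,394.2, $54,075) = $54,075 (cap binds)
Kestrel Township: $54,075 × 0.0016 = $86.52
Cedarvale County: $54,075 × 0.01092 = $590.499
Total = $677.019

$677.02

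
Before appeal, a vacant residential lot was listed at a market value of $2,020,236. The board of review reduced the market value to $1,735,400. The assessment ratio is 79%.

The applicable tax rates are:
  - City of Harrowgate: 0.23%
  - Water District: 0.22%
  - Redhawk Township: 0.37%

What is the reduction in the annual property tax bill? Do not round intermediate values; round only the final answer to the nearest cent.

Old assessed value = $2,020,236 × 0.79 = $1,595,986.44
New assessed value = $1,735,400 × 0.79 = $1,370,966
Combined rate = 0.0023 + 0.0022 + 0.0037 = 0.0082
Old tax = $1,595,986.44 × 0.0082 = $13,087.088808
New tax = $1,370,966 × 0.0082 = $11,241.9212
Reduction = $13,087.088808 − $11,241.9212 = $1,845.167608

$1,845.17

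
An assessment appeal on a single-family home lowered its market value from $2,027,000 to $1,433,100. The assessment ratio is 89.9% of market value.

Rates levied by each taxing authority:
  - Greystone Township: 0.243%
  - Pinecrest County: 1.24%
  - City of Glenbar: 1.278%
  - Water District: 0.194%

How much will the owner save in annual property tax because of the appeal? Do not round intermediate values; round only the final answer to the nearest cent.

$15,777.22

Old assessed value = $2,027,000 × 0.899 = $1,822,273
New assessed value = $1,433,100 × 0.899 = $1,288,356.9
Combined rate = 0.00243 + 0.0124 + 0.01278 + 0.00194 = 0.02955
Old tax = $1,822,273 × 0.02955 = $53,848.16715
New tax = $1,288,356.9 × 0.02955 = $38,070.946395
Reduction = $53,848.16715 − $38,070.946395 = $15,777.220755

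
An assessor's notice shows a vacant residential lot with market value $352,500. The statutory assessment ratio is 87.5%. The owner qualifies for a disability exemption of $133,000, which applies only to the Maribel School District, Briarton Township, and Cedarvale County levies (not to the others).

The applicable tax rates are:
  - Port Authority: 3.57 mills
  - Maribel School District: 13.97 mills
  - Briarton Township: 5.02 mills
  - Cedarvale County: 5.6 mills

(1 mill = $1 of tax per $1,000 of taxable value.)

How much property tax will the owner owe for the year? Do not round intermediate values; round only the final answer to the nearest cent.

$5,415.13

Assessed value = $352,500 × 0.875 = $308,437.5
Port Authority: $308,437.5 × 0.00357 = $1,101.121875
Maribel School District: ($308,437.5 − $133,000) × 0.01397 = $175,437.5 × 0.01397 = $2,450.861875
Briarton Township: ($308,437.5 − $133,000) × 0.00502 = $175,437.5 × 0.00502 = $880.69625
Cedarvale County: ($308,437.5 − $133,000) × 0.0056 = $175,437.5 × 0.0056 = $982.45
Total = $5,415.13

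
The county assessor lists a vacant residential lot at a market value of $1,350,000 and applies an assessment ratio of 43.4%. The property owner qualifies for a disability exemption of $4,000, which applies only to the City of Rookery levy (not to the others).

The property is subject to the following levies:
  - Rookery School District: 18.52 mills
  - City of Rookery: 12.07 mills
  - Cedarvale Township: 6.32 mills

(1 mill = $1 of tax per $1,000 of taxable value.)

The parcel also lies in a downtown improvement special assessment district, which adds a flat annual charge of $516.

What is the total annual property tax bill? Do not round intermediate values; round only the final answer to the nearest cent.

$22,093.29

Assessed value = $1,350,000 × 0.434 = $585,900
Rookery School District: $585,900 × 0.01852 = $10,850.868
City of Rookery: ($585,900 − $4,000) × 0.01207 = $581,900 × 0.01207 = $7,023.533
Cedarvale Township: $585,900 × 0.00632 = $3,702.888
Levies subtotal = $21,577.289
Total = $21,577.289 + $516 = $22,093.289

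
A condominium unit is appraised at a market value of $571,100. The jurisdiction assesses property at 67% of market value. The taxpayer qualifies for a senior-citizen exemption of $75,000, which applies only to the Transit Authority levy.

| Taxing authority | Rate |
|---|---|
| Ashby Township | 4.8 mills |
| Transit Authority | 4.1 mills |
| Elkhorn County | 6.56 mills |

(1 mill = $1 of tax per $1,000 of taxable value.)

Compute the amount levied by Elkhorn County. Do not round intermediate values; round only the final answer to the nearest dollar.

$2,510

Assessed value = $571,100 × 0.67 = $382,637
Elkhorn County taxable value = $382,637 (exemption does not apply)
Elkhorn County levy = $382,637 × 0.00656 = $2,510.09872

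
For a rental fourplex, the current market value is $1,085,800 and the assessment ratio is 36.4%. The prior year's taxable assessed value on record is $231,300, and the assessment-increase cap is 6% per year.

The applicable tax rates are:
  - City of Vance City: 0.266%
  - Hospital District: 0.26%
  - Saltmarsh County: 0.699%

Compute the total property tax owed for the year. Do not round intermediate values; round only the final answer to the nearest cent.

Uncapped assessed value = $1,085,800 × 0.364 = $395,231.2
Cap limit = $231,300 × 1.06 = $245,178
Taxable assessed value = min($395,231.2, $245,178) = $245,178 (cap binds)
City of Vance City: $245,178 × 0.00266 = $652.17348
Hospital District: $245,178 × 0.0026 = $637.4628
Saltmarsh County: $245,178 × 0.00699 = $1,713.79422
Total = $3,003.4305

$3,003.43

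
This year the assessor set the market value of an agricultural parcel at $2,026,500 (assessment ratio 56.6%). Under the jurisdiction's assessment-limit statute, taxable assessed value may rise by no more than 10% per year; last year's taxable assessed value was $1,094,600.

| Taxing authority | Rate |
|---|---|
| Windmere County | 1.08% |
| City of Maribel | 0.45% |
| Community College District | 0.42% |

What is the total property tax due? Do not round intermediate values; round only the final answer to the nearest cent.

Uncapped assessed value = $2,026,500 × 0.566 = $1,146,999
Cap limit = $1,094,600 × 1.1 = $1,204,060
Taxable assessed value = min($1,146,999, $1,204,060) = $1,146,999 (cap does not bind)
Windmere County: $1,146,999 × 0.0108 = $12,387.5892
City of Maribel: $1,146,999 × 0.0045 = $5,161.4955
Community College District: $1,146,999 × 0.0042 = $4,817.3958
Total = $22,366.4805

$22,366.48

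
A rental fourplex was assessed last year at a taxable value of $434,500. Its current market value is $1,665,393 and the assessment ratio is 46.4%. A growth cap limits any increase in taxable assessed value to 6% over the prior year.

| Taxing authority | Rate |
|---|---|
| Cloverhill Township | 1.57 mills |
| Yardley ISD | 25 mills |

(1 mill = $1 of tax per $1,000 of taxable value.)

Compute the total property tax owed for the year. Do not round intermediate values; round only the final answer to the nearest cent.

Uncapped assessed value = $1,665,393 × 0.464 = $772,742.352
Cap limit = $434,500 × 1.06 = $460,570
Taxable assessed value = min($772,742.352, $460,570) = $460,570 (cap binds)
Cloverhill Township: $460,570 × 0.00157 = $723.0949
Yardley ISD: $460,570 × 0.025 = $11,514.25
Total = $12,237.3449

$12,237.34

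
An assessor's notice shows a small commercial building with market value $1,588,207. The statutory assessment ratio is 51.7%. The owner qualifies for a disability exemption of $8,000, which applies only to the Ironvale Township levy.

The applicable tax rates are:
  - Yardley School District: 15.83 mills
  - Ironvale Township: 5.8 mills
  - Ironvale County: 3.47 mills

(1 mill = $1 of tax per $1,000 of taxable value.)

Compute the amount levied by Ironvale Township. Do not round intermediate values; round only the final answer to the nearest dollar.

$4,716

Assessed value = $1,588,207 × 0.517 = $821,103.019
Ironvale Township taxable value = $821,103.019 − $8,000 = $813,103.019
Ironvale Township levy = $813,103.019 × 0.0058 = $4,715.9975102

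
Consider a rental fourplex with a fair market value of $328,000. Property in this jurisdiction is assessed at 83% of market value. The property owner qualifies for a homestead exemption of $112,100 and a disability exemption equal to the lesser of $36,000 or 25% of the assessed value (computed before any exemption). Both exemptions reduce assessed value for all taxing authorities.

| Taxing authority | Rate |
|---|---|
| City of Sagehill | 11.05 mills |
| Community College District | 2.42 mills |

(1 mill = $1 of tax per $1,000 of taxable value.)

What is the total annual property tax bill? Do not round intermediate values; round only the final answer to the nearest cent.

Assessed value = $328,000 × 0.83 = $272,240
Disability exemption = min($36,000, 25% × $272,240) = min($36,000, $68,060) = $36,000 (dollar cap binds)
Taxable value = $272,240 − $112,100 − $36,000 = $124,140
City of Sagehill: $124,140 × 0.01105 = $1,371.747
Community College District: $124,140 × 0.00242 = $300.4188
Total = $1,672.1658

$1,672.17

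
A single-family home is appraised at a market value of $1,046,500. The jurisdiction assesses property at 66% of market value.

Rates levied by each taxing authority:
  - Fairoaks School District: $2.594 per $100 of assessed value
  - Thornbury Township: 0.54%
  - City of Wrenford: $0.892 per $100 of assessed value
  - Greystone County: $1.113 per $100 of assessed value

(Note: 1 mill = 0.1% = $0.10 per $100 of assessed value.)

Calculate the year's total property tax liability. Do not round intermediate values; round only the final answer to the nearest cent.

$35,494.56

Assessed value = $1,046,500 × 0.66 = $690,690
Fairoaks School District: $690,690 × 0.02594 = $17,916.4986
Thornbury Township: $690,690 × 0.0054 = $3,729.726
City of Wrenford: $690,690 × 0.00892 = $6,160.9548
Greystone County: $690,690 × 0.01113 = $7,687.3797
Total = $35,494.5591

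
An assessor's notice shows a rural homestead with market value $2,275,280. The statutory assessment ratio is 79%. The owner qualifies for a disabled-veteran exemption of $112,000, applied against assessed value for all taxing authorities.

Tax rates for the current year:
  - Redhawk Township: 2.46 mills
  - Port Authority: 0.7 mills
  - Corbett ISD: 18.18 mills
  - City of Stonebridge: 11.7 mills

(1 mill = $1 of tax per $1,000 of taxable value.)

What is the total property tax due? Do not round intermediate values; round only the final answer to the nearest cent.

Assessed value = $2,275,280 × 0.79 = $1,797,471.2
Taxable value = $1,797,471.2 − $112,000 = $1,685,471.2
Redhawk Township: $1,685,471.2 × 0.00246 = $4,146.259152
Port Authority: $1,685,471.2 × 0.0007 = $1,179.82984
Corbett ISD: $1,685,471.2 × 0.01818 = $30,641.866416
City of Stonebridge: $1,685,471.2 × 0.0117 = $19,720.01304
Total = $4,146.259152 + $1,179.82984 + $30,641.866416 + $19,720.01304 = $55,687.968448

$55,687.97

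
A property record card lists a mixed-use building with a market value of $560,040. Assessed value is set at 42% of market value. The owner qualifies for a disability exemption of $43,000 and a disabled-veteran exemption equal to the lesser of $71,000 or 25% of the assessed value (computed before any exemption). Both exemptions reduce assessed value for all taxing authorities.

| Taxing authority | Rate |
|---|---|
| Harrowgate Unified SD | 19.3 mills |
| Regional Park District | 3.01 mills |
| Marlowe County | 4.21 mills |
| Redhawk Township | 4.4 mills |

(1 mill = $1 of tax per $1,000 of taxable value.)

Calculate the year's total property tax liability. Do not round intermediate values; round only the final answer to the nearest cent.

Assessed value = $560,040 × 0.42 = $235,216.8
Disabled-veteran exemption = min($71,000, 25% × $235,216.8) = min($71,000, $58,804.2) = $58,804.2 (percentage binds)
Taxable value = $235,216.8 − $43,000 − $58,804.2 = $133,412.6
Harrowgate Unified SD: $133,412.6 × 0.0193 = $2,574.86318
Regional Park District: $133,412.6 × 0.00301 = $401.571926
Marlowe County: $133,412.6 × 0.00421 = $561.667046
Redhawk Township: $133,412.6 × 0.0044 = $587.01544
Total = $4,125.117592

$4,125.12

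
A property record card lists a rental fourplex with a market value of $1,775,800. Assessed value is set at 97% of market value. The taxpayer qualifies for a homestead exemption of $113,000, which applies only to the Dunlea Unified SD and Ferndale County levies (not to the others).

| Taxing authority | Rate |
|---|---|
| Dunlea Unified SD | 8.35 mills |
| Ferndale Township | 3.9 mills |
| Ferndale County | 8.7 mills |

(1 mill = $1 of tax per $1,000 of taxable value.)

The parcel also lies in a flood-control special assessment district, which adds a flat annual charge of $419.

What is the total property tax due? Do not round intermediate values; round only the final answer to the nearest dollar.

Assessed value = $1,775,800 × 0.97 = $1,722,526
Dunlea Unified SD: ($1,722,526 − $113,000) × 0.00835 = $1,609,526 × 0.00835 = $13,439.5421
Ferndale Township: $1,722,526 × 0.0039 = $6,717.8514
Ferndale County: ($1,722,526 − $113,000) × 0.0087 = $1,609,526 × 0.0087 = $14,002.8762
Levies subtotal = $34,160.2697
Total = $34,160.2697 + $419 = $34,579.2697

$34,579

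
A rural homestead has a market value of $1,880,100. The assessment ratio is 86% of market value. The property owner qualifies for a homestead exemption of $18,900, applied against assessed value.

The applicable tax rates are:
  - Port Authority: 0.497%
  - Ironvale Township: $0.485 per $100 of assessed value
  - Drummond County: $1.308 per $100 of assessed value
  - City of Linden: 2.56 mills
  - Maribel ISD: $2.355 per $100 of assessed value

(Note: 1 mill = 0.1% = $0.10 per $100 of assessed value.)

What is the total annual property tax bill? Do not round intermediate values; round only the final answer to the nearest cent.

$78,317.29

Assessed value = $1,880,100 × 0.86 = $1,616,886
Taxable value = $1,616,886 − $18,900 = $1,597,986
Port Authority: $1,597,986 × 0.00497 = $7,941.99042
Ironvale Township: $1,597,986 × 0.00485 = $7,750.2321
Drummond County: $1,597,986 × 0.01308 = $20,901.65688
City of Linden: $1,597,986 × 0.00256 = $4,090.84416
Maribel ISD: $1,597,986 × 0.02355 = $37,632.5703
Total = $78,317.29386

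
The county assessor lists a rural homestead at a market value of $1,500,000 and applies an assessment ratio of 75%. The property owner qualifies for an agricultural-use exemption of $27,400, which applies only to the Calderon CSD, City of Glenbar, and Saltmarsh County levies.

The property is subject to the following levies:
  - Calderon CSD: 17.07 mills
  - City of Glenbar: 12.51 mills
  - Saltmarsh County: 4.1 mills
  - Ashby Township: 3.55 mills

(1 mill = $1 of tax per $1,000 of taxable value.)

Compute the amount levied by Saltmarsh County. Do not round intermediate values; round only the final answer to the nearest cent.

$4,500.16

Assessed value = $1,500,000 × 0.75 = $1,125,000
Saltmarsh County taxable value = $1,125,000 − $27,400 = $1,097,600
Saltmarsh County levy = $1,097,600 × 0.0041 = $4,500.16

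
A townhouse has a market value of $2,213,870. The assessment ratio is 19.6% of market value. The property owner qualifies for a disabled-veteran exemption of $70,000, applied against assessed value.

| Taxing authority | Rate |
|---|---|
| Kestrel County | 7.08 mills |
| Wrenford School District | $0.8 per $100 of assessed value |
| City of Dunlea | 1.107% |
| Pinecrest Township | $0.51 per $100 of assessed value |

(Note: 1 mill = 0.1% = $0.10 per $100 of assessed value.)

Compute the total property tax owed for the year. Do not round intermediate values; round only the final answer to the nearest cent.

Assessed value = $2,213,870 × 0.196 = $433,918.52
Taxable value = $433,918.52 − $70,000 = $363,918.52
Kestrel County: $363,918.52 × 0.00708 = $2,576.5431216
Wrenford School District: $363,918.52 × 0.008 = $2,911.34816
City of Dunlea: $363,918.52 × 0.01107 = $4,028.5780164
Pinecrest Township: $363,918.52 × 0.0051 = $1,855.984452
Total = $11,372.45375

$11,372.45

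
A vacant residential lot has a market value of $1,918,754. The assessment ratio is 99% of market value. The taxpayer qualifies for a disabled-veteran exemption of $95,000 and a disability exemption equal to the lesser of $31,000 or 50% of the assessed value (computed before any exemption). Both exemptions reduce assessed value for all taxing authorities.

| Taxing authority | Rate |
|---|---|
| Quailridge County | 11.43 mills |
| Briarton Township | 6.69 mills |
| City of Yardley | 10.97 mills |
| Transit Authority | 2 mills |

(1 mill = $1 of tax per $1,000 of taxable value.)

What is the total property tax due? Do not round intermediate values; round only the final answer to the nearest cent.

Assessed value = $1,918,754 × 0.99 = $1,899,566.46
Disability exemption = min($31,000, 50% × $1,899,566.46) = min($31,000, $949,783.23) = $31,000 (dollar cap binds)
Taxable value = $1,899,566.46 − $95,000 − $31,000 = $1,773,566.46
Quailridge County: $1,773,566.46 × 0.01143 = $20,271.8646378
Briarton Township: $1,773,566.46 × 0.00669 = $11,865.1596174
City of Yardley: $1,773,566.46 × 0.01097 = $19,456.0240662
Transit Authority: $1,773,566.46 × 0.002 = $3,547.13292
Total = $55,140.1812414

$55,140.18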